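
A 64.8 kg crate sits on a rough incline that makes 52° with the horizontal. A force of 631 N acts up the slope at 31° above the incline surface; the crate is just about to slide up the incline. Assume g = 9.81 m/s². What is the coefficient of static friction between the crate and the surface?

On the verge of sliding up the incline, friction is at its maximum μN and acts down the slope.
Perpendicular to incline: N = W cos 52° − P sin 31° = 391.4 − 325 = 66.38 N.
Along incline: P cos 31° − μN = W sin 52° → μ = −(W sin 52° − P cos 31°) / N = 0.6017.

μ ≈ 0.602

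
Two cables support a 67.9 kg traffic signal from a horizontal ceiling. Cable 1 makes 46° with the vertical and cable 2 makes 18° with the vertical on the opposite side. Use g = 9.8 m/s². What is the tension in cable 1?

Angles from the horizontal: cable 1 is 90° − 46° = 44°, cable 2 is 90° − 18° = 72°.
Weight W = 67.9 × 9.8 = 665.4 N acts straight down.
Horizontal: T_1 cos 44° = T_2 cos 72°  →  T_2 = 2.328 T_1.
Vertical: T_1 sin 44° + T_2 sin 72° = 665.4.
Substituting the horizontal relation into the vertical equation gives 2.909 T_1 = 665.4, so T_1 = 228.8 N.

T_1 ≈ 229 N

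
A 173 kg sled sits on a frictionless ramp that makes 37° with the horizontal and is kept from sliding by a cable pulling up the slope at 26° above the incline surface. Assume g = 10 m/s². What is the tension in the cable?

T ≈ 1160 N

Take axes along and perpendicular to the incline. Weight components: W sin 37° = 1041 N down-slope, W cos 37° = 1382 N into the surface.
Along incline: T cos 26° = W sin 37° → T = 1158 N.
Perpendicular: N = W cos 37° − T sin 26° = 873.8 N.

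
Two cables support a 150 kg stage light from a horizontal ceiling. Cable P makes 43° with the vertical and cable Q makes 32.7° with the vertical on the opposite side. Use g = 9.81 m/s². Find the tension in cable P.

T_P ≈ 820 N

Angles from the horizontal: cable P is 90° − 43° = 47°, cable Q is 90° − 32.7° = 57.3°.
Weight W = 150 × 9.81 = 1472 N acts straight down.
Horizontal: T_P cos 47° = T_Q cos 57.3°  →  T_Q = 1.262 T_P.
Vertical: T_P sin 47° + T_Q sin 57.3° = 1472.
Substituting the horizontal relation into the vertical equation gives 1.794 T_P = 1472, so T_P = 820.4 N.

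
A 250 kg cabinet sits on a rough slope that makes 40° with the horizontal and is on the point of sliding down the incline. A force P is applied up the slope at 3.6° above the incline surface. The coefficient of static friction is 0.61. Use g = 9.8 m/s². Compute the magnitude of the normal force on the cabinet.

On the verge of sliding down the incline, friction equals μN and acts up the slope.
Perpendicular: N + P sin 3.6° = W cos 40° = 1877 N.
Along incline: P cos 3.6° + μN = W sin 40° with W sin 40° = 1575 N.
Solving the pair for P and N: P = 448 N, N = 1849 N (and f = μN = 1128 N).

N ≈ 1850 N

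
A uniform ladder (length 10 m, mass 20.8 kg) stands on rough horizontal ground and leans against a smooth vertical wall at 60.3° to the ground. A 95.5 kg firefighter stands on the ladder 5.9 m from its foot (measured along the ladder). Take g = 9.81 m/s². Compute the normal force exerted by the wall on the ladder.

N_wall ≈ 373 N

Torques about the foot: N_wall · 10 sin 60.3° = 20.8×9.81×5 cos 60.3° + 95.5×9.81×5.9 cos 60.3° → N_wall = 373.47 N.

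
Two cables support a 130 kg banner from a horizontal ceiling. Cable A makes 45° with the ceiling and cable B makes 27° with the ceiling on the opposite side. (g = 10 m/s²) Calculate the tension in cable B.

T_B ≈ 967 N

Weight W = 130 × 10 = 1300 N acts straight down.
Horizontal: T_A cos 45° = T_B cos 27°  →  T_A = 1.26 T_B.
Vertical: T_A sin 45° + T_B sin 27° = 1300.
Substituting the horizontal relation into the vertical equation gives 1.345 T_B = 1300, so T_B = 966.5 N.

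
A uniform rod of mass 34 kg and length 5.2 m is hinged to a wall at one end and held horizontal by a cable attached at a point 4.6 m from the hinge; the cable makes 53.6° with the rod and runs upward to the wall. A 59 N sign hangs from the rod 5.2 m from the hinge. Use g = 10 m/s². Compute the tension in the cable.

Take torques about the hinge: T sin 53.6° · 4.6 = 34×10×2.6 + 59×5.2 = 1190.8 N·m.
So T = 1190.8 / (0.8049 × 4.6) = 321.62 N.

T ≈ 322 N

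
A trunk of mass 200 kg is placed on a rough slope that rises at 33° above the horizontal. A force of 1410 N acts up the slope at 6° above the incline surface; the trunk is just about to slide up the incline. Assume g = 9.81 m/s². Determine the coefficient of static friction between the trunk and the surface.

μ ≈ 0.223

On the verge of sliding up the incline, friction is at its maximum μN and acts down the slope.
Perpendicular to incline: N = W cos 33° − P sin 6° = 1645 − 147.4 = 1498 N.
Along incline: P cos 6° − μN = W sin 33° → μ = −(W sin 33° − P cos 6°) / N = 0.2227.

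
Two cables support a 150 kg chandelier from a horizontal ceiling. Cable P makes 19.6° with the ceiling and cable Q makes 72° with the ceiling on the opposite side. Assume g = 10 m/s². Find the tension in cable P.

Weight W = 150 × 10 = 1500 N acts straight down.
Horizontal: T_P cos 19.6° = T_Q cos 72°  →  T_Q = 3.049 T_P.
Vertical: T_P sin 19.6° + T_Q sin 72° = 1500.
Substituting the horizontal relation into the vertical equation gives 3.235 T_P = 1500, so T_P = 463.7 N.

T_P ≈ 464 N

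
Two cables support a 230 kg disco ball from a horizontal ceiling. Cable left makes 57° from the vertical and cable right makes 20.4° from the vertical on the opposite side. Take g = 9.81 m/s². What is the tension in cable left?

T_left ≈ 806 N

Angles from the horizontal: cable left is 90° − 57° = 33°, cable right is 90° − 20.4° = 69.6°.
Weight W = 230 × 9.81 = 2256 N acts straight down.
Horizontal: T_left cos 33° = T_right cos 69.6°  →  T_right = 2.406 T_left.
Vertical: T_left sin 33° + T_right sin 69.6° = 2256.
Substituting the horizontal relation into the vertical equation gives 2.8 T_left = 2256, so T_left = 805.9 N.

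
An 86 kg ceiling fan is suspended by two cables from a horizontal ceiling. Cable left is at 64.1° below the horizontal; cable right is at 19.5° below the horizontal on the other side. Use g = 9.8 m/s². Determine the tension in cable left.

T_left ≈ 799 N

Weight W = 86 × 9.8 = 842.8 N acts straight down.
Horizontal: T_left cos 64.1° = T_right cos 19.5°  →  T_right = 0.4634 T_left.
Vertical: T_left sin 64.1° + T_right sin 19.5° = 842.8.
Substituting the horizontal relation into the vertical equation gives 1.054 T_left = 842.8, so T_left = 799.4 N.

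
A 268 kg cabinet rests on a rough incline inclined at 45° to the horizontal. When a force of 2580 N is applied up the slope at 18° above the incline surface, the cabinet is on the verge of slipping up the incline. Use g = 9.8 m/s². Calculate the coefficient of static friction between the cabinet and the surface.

On the verge of sliding up the incline, friction is at its maximum μN and acts down the slope.
Perpendicular to incline: N = W cos 45° − P sin 18° = 1857 − 797.3 = 1060 N.
Along incline: P cos 18° − μN = W sin 45° → μ = −(W sin 45° − P cos 18°) / N = 0.5629.

μ ≈ 0.563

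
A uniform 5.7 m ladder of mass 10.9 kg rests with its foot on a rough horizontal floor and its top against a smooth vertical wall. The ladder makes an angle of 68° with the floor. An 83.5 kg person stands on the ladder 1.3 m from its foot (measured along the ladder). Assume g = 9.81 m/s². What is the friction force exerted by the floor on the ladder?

f ≈ 97.1 N

Torques about the foot: N_wall · 5.7 sin 68° = 10.9×9.81×2.85 cos 68° + 83.5×9.81×1.3 cos 68° → N_wall = 97.081 N.
ΣF_x = 0: f_floor = N_wall = 97.081 N.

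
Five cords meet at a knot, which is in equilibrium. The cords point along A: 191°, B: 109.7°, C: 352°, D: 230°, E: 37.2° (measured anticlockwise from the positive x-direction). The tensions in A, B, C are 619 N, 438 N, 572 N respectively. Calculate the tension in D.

Resolve: ΣF_x = 619 cos 191° + 438 cos 109.7° + 572 cos 352° + T_D cos 230° + T_E cos 37.2° = 0.
        ΣF_y = 619 sin 191° + 438 sin 109.7° + 572 sin 352° + T_D sin 230° + T_E sin 37.2° = 0.
The known terms sum to (-188.8, 214.6) N, so -0.6428 T_D + 0.7965 T_E = 188.8 and -0.7660 T_D + 0.6046 T_E = -214.6.
Solving simultaneously: T_D = 1287 N, T_E = 1276 N.

T_D ≈ 1290 N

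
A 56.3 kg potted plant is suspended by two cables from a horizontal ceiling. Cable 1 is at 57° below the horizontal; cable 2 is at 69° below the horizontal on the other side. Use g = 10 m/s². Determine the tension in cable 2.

Weight W = 56.3 × 10 = 563 N acts straight down.
Horizontal: T_1 cos 57° = T_2 cos 69°  →  T_1 = 0.658 T_2.
Vertical: T_1 sin 57° + T_2 sin 69° = 563.
Substituting the horizontal relation into the vertical equation gives 1.485 T_2 = 563, so T_2 = 379 N.

T_2 ≈ 379 N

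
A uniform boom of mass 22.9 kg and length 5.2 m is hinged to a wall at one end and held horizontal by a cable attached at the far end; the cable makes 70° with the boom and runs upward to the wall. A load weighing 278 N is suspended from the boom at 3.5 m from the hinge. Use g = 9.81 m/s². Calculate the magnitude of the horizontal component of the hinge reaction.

H_x ≈ 109 N

Take torques about the hinge: T sin 70° · 5.2 = 22.9×9.81×2.6 + 278×3.5 = 1557.1 N·m.
So T = 1557.1 / (0.9397 × 5.2) = 318.66 N.
ΣF_x = 0: H_x = T cos 70° = 108.99 N.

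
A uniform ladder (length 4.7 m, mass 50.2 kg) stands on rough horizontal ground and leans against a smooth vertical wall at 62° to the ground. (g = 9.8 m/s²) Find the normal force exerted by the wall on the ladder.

Torques about the foot: N_wall · 4.7 sin 62° = 50.2×9.8×2.35 cos 62° → N_wall = 130.79 N.

N_wall ≈ 131 N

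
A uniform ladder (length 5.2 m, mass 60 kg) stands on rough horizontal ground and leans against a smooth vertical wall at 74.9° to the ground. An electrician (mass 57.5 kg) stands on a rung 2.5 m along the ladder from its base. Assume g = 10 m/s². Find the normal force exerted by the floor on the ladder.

N_floor ≈ 1180 N

ΣF_y = 0: N_floor = 60×10 + 57.5×10 = 1175 N.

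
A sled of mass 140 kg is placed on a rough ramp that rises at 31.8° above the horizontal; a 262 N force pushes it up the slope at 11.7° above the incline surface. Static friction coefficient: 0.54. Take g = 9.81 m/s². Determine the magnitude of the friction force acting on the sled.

Axes along / perpendicular to the incline. W sin 31.8° = 723.7 N down-slope; W cos 31.8° = 1167 N into the surface.
Perpendicular: N = W cos 31.8° − P sin 11.7° = 1167 − 53.13 = 1114 N.
Along incline: P cos 11.7° + f = W sin 31.8° (friction acts up-slope) → f = 723.7 − 256.6 = 467.2 N.
|f| = 467.2 N ≤ μN = 601.6 N, so the sled is indeed static.

f ≈ 467 N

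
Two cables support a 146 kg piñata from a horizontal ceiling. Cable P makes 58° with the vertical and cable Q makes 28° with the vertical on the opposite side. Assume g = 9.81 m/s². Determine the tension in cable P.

Angles from the horizontal: cable P is 90° − 58° = 32°, cable Q is 90° − 28° = 62°.
Weight W = 146 × 9.81 = 1432 N acts straight down.
Horizontal: T_P cos 32° = T_Q cos 62°  →  T_Q = 1.806 T_P.
Vertical: T_P sin 32° + T_Q sin 62° = 1432.
Substituting the horizontal relation into the vertical equation gives 2.125 T_P = 1432, so T_P = 674 N.

T_P ≈ 674 N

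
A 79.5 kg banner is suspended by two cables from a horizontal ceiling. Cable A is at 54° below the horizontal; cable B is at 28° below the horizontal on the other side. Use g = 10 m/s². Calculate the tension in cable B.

T_B ≈ 472 N

Weight W = 79.5 × 10 = 795 N acts straight down.
Horizontal: T_A cos 54° = T_B cos 28°  →  T_A = 1.502 T_B.
Vertical: T_A sin 54° + T_B sin 28° = 795.
Substituting the horizontal relation into the vertical equation gives 1.685 T_B = 795, so T_B = 471.9 N.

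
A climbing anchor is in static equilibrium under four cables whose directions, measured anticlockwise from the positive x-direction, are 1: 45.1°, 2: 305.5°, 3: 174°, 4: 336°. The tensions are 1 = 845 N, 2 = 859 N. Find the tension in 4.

Resolve: ΣF_x = 845 cos 45.1° + 859 cos 305.5° + T_3 cos 174° + T_4 cos 336° = 0.
        ΣF_y = 845 sin 45.1° + 859 sin 305.5° + T_3 sin 174° + T_4 sin 336° = 0.
The known terms sum to (1095, -100.8) N, so -0.9945 T_3 + 0.9135 T_4 = -1095 and 0.1045 T_3 − 0.4067 T_4 = 100.8.
Solving simultaneously: T_3 = 1144 N, T_4 = 46.15 N.

T_4 ≈ 46.2 N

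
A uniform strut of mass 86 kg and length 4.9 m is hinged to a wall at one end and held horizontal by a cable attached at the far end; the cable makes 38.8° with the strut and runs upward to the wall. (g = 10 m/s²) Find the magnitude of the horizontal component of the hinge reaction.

Take torques about the hinge: T sin 38.8° · 4.9 = 86×10×2.45 = 2107 N·m.
So T = 2107 / (0.6266 × 4.9) = 686.24 N.
ΣF_x = 0: H_x = T cos 38.8° = 534.81 N.

H_x ≈ 535 N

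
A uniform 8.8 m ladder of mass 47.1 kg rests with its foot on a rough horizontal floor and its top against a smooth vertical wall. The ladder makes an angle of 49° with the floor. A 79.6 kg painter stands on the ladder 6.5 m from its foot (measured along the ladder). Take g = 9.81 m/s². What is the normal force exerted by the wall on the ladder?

Torques about the foot: N_wall · 8.8 sin 49° = 47.1×9.81×4.4 cos 49° + 79.6×9.81×6.5 cos 49° → N_wall = 702.22 N.

N_wall ≈ 702 N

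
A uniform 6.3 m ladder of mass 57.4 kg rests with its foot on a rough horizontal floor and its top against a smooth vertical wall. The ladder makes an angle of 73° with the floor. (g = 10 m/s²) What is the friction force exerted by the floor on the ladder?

Torques about the foot: N_wall · 6.3 sin 73° = 57.4×10×3.15 cos 73° → N_wall = 87.745 N.
ΣF_x = 0: f_floor = N_wall = 87.745 N.

f ≈ 87.7 N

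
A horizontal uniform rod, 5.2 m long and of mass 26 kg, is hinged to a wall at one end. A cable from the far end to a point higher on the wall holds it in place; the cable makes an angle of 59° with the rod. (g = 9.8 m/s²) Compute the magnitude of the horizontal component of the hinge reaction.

Take torques about the hinge: T sin 59° · 5.2 = 26×9.8×2.6 = 662.48 N·m.
So T = 662.48 / (0.8572 × 5.2) = 148.63 N.
ΣF_x = 0: H_x = T cos 59° = 76.55 N.

H_x ≈ 76.5 N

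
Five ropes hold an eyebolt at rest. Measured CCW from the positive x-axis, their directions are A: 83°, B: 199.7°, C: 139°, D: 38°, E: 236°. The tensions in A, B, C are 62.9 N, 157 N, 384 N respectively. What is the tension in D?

Resolve: ΣF_x = 62.9 cos 83° + 157 cos 199.7° + 384 cos 139° + T_D cos 38° + T_E cos 236° = 0.
        ΣF_y = 62.9 sin 83° + 157 sin 199.7° + 384 sin 139° + T_D sin 38° + T_E sin 236° = 0.
The known terms sum to (-430, 261.4) N, so 0.7880 T_D − 0.5592 T_E = 430 and 0.6157 T_D − 0.8290 T_E = -261.4.
Solving simultaneously: T_D = 1627 N, T_E = 1523 N.

T_D ≈ 1630 N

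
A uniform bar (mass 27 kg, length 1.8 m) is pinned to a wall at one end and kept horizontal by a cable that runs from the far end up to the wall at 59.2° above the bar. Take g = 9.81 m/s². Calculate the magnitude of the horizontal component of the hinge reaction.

Take torques about the hinge: T sin 59.2° · 1.8 = 27×9.81×0.9 = 238.38 N·m.
So T = 238.38 / (0.8590 × 1.8) = 154.18 N.
ΣF_x = 0: H_x = T cos 59.2° = 78.947 N.

H_x ≈ 78.9 N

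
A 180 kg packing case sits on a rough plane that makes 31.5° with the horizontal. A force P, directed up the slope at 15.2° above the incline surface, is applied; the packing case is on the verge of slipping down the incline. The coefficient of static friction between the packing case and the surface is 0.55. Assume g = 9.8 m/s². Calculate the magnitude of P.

P ≈ 115 N

On the verge of sliding down the incline, friction equals μN and acts up the slope.
Perpendicular: N + P sin 15.2° = W cos 31.5° = 1504 N.
Along incline: P cos 15.2° + μN = W sin 31.5° with W sin 31.5° = 921.7 N.
Solving the pair for P and N: P = 115.1 N, N = 1474 N (and f = μN = 810.6 N).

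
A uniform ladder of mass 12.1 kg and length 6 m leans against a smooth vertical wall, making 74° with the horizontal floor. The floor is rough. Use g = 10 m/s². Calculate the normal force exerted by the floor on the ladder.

N_floor ≈ 121 N

ΣF_y = 0: N_floor = 12.1×10 = 121 N.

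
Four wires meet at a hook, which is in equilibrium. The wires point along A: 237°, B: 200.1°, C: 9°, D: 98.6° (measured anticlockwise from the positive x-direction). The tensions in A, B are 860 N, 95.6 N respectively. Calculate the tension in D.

Resolve: ΣF_x = 860 cos 237° + 95.6 cos 200.1° + T_C cos 9° + T_D cos 98.6° = 0.
        ΣF_y = 860 sin 237° + 95.6 sin 200.1° + T_C sin 9° + T_D sin 98.6° = 0.
The known terms sum to (-558.2, -754.1) N, so 0.9877 T_C − 0.1495 T_D = 558.2 and 0.1564 T_C + 0.9888 T_D = 754.1.
Solving simultaneously: T_C = 664.7 N, T_D = 657.5 N.

T_D ≈ 658 N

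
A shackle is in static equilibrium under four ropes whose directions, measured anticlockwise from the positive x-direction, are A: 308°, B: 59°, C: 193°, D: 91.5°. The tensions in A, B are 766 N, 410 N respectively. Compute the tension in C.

Resolve: ΣF_x = 766 cos 308° + 410 cos 59° + T_C cos 193° + T_D cos 91.5° = 0.
        ΣF_y = 766 sin 308° + 410 sin 59° + T_C sin 193° + T_D sin 91.5° = 0.
The known terms sum to (682.8, -252.2) N, so -0.9744 T_C − 0.0262 T_D = -682.8 and -0.2250 T_C + 0.9997 T_D = 252.2.
Solving simultaneously: T_C = 689.8 N, T_D = 407.5 N.

T_C ≈ 690 N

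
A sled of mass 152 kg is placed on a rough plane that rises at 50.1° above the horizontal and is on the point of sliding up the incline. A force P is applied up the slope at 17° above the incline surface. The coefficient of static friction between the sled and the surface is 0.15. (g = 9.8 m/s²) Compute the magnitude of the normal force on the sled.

On the verge of sliding up the incline, friction equals μN and acts down the slope.
Perpendicular: N + P sin 17° = W cos 50.1° = 955.5 N.
Along incline: P cos 17° = W sin 50.1° + μN  with W sin 50.1° = 1143 N.
Solving the pair for P and N: P = 1286 N, N = 579.5 N (and f = μN = 86.93 N).

N ≈ 580 N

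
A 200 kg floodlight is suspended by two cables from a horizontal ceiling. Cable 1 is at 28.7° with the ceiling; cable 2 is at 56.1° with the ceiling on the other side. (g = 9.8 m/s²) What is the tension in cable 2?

T_2 ≈ 1730 N

Weight W = 200 × 9.8 = 1960 N acts straight down.
Horizontal: T_1 cos 28.7° = T_2 cos 56.1°  →  T_1 = 0.6359 T_2.
Vertical: T_1 sin 28.7° + T_2 sin 56.1° = 1960.
Substituting the horizontal relation into the vertical equation gives 1.135 T_2 = 1960, so T_2 = 1726 N.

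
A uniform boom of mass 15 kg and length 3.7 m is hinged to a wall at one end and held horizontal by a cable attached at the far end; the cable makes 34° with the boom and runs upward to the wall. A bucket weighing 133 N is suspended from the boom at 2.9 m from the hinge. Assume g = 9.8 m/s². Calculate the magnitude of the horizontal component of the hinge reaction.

H_x ≈ 264 N

Take torques about the hinge: T sin 34° · 3.7 = 15×9.8×1.85 + 133×2.9 = 657.65 N·m.
So T = 657.65 / (0.5592 × 3.7) = 317.86 N.
ΣF_x = 0: H_x = T cos 34° = 263.52 N.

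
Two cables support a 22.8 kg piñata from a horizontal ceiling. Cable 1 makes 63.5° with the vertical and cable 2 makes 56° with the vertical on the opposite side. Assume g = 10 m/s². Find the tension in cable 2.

T_2 ≈ 234 N

Angles from the horizontal: cable 1 is 90° − 63.5° = 26.5°, cable 2 is 90° − 56° = 34°.
Weight W = 22.8 × 10 = 228 N acts straight down.
Horizontal: T_1 cos 26.5° = T_2 cos 34°  →  T_1 = 0.9264 T_2.
Vertical: T_1 sin 26.5° + T_2 sin 34° = 228.
Substituting the horizontal relation into the vertical equation gives 0.9725 T_2 = 228, so T_2 = 234.4 N.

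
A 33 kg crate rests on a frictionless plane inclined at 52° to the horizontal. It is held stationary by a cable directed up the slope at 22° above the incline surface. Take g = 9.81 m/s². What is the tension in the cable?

Take axes along and perpendicular to the incline. Weight components: W sin 52° = 255.1 N down-slope, W cos 52° = 199.3 N into the surface.
Along incline: T cos 22° = W sin 52° → T = 275.1 N.
Perpendicular: N = W cos 52° − T sin 22° = 96.24 N.

T ≈ 275 N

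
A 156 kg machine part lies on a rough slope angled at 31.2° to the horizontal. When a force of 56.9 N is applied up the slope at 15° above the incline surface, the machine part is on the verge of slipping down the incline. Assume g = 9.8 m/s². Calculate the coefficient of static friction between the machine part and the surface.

μ ≈ 0.570

On the verge of sliding down the incline, friction is at its maximum μN and acts up the slope.
Perpendicular to incline: N = W cos 31.2° − P sin 15° = 1308 − 14.73 = 1293 N.
Along incline: P cos 15° + μN = W sin 31.2° → μ = (W sin 31.2° − P cos 15°) / N = 0.57.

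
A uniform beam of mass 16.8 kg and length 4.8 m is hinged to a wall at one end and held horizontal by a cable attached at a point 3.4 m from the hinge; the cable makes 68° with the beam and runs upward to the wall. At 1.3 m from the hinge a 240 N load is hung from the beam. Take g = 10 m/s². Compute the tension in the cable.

T ≈ 227 N

Take torques about the hinge: T sin 68° · 3.4 = 16.8×10×2.4 + 240×1.3 = 715.2 N·m.
So T = 715.2 / (0.9272 × 3.4) = 226.87 N.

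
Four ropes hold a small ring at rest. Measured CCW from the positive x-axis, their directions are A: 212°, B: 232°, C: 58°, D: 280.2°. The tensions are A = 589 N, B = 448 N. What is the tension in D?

T_D ≈ 454 N

Resolve: ΣF_x = 589 cos 212° + 448 cos 232° + T_C cos 58° + T_D cos 280.2° = 0.
        ΣF_y = 589 sin 212° + 448 sin 232° + T_C sin 58° + T_D sin 280.2° = 0.
The known terms sum to (-775.3, -665.2) N, so 0.5299 T_C + 0.1771 T_D = 775.3 and 0.8480 T_C − 0.9842 T_D = 665.2.
Solving simultaneously: T_C = 1311 N, T_D = 454.1 N.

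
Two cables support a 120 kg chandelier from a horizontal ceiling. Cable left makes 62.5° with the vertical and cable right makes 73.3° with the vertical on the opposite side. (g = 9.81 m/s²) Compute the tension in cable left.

Angles from the horizontal: cable left is 90° − 62.5° = 27.5°, cable right is 90° − 73.3° = 16.7°.
Weight W = 120 × 9.81 = 1177 N acts straight down.
Horizontal: T_left cos 27.5° = T_right cos 16.7°  →  T_right = 0.9261 T_left.
Vertical: T_left sin 27.5° + T_right sin 16.7° = 1177.
Substituting the horizontal relation into the vertical equation gives 0.7279 T_left = 1177, so T_left = 1617 N.

T_left ≈ 1620 N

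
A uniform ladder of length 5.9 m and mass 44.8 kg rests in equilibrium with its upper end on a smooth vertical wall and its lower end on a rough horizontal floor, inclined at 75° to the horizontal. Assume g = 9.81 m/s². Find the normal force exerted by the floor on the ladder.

ΣF_y = 0: N_floor = 44.8×9.81 = 439.49 N.

N_floor ≈ 439 N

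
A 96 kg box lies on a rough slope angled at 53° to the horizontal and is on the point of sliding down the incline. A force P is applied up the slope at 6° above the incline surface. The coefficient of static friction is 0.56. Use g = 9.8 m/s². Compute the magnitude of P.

P ≈ 464 N

On the verge of sliding down the incline, friction equals μN and acts up the slope.
Perpendicular: N + P sin 6° = W cos 53° = 566.2 N.
Along incline: P cos 6° + μN = W sin 53° with W sin 53° = 751.4 N.
Solving the pair for P and N: P = 464 N, N = 517.7 N (and f = μN = 289.9 N).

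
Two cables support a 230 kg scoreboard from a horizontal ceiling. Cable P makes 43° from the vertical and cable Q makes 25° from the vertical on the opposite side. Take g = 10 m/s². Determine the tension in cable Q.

T_Q ≈ 1690 N

Angles from the horizontal: cable P is 90° − 43° = 47°, cable Q is 90° − 25° = 65°.
Weight W = 230 × 10 = 2300 N acts straight down.
Horizontal: T_P cos 47° = T_Q cos 65°  →  T_P = 0.6197 T_Q.
Vertical: T_P sin 47° + T_Q sin 65° = 2300.
Substituting the horizontal relation into the vertical equation gives 1.36 T_Q = 2300, so T_Q = 1692 N.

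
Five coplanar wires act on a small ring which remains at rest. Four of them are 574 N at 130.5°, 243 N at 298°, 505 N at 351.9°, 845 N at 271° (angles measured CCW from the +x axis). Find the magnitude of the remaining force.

F ≈ 740 N

Sum the known components: ΣF_x = 256 N, ΣF_y = -694.1 N.
For equilibrium the remaining force must supply (−ΣF_x, −ΣF_y) = (-256, 694.1) N.
Magnitude = √((-256)² + (694.1)²) = 739.8 N; direction = atan2(694.1, -256) = 110.2°.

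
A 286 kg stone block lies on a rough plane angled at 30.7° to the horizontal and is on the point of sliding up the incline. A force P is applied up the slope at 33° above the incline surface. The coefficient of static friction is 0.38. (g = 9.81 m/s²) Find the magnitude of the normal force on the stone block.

On the verge of sliding up the incline, friction equals μN and acts down the slope.
Perpendicular: N + P sin 33° = W cos 30.7° = 2412 N.
Along incline: P cos 33° = W sin 30.7° + μN  with W sin 30.7° = 1432 N.
Solving the pair for P and N: P = 2247 N, N = 1189 N (and f = μN = 451.8 N).

N ≈ 1190 N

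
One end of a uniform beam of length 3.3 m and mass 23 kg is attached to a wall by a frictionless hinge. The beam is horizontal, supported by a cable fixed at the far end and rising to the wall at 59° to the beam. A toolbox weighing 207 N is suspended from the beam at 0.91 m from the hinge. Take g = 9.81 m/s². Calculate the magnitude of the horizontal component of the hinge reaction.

Take torques about the hinge: T sin 59° · 3.3 = 23×9.81×1.65 + 207×0.91 = 560.66 N·m.
So T = 560.66 / (0.8572 × 3.3) = 198.21 N.
ΣF_x = 0: H_x = T cos 59° = 102.08 N.

H_x ≈ 102 N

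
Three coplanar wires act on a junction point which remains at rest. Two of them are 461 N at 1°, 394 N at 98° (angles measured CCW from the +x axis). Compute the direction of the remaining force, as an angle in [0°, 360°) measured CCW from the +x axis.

θ ≈ 224°

Sum the known components: ΣF_x = 406.1 N, ΣF_y = 398.2 N.
For equilibrium the remaining force must supply (−ΣF_x, −ΣF_y) = (-406.1, -398.2) N.
Magnitude = √((-406.1)² + (-398.2)²) = 568.8 N; direction = atan2(-398.2, -406.1) = 224.4°.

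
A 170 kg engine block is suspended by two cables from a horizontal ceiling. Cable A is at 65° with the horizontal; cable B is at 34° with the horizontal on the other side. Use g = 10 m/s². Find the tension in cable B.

T_B ≈ 727 N

Weight W = 170 × 10 = 1700 N acts straight down.
Horizontal: T_A cos 65° = T_B cos 34°  →  T_A = 1.962 T_B.
Vertical: T_A sin 65° + T_B sin 34° = 1700.
Substituting the horizontal relation into the vertical equation gives 2.337 T_B = 1700, so T_B = 727.4 N.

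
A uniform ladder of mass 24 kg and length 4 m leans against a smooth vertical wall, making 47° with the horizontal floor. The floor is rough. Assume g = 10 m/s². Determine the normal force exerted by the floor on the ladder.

N_floor ≈ 240 N

ΣF_y = 0: N_floor = 24×10 = 240 N.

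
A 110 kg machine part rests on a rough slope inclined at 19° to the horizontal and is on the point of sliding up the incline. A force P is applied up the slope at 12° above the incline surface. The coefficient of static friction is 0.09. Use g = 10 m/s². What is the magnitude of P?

On the verge of sliding up the incline, friction equals μN and acts down the slope.
Perpendicular: N + P sin 12° = W cos 19° = 1040 N.
Along incline: P cos 12° = W sin 19° + μN  with W sin 19° = 358.1 N.
Solving the pair for P and N: P = 453.2 N, N = 945.9 N (and f = μN = 85.13 N).

P ≈ 453 N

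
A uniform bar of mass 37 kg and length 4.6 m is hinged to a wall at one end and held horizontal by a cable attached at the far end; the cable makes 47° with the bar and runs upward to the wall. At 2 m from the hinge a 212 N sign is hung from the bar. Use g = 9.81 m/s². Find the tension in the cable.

T ≈ 374 N

Take torques about the hinge: T sin 47° · 4.6 = 37×9.81×2.3 + 212×2 = 1258.8 N·m.
So T = 1258.8 / (0.7314 × 4.6) = 374.18 N.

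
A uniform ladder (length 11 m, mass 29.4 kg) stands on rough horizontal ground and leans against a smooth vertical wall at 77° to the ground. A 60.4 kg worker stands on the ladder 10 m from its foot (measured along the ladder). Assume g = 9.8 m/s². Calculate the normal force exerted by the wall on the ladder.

N_wall ≈ 157 N

Torques about the foot: N_wall · 11 sin 77° = 29.4×9.8×5.5 cos 77° + 60.4×9.8×10 cos 77° → N_wall = 157.49 N.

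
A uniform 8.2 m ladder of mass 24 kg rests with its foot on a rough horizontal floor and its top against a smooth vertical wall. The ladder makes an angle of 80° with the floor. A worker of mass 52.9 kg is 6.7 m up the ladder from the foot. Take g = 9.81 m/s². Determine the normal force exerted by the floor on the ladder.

ΣF_y = 0: N_floor = 24×9.81 + 52.9×9.81 = 754.39 N.

N_floor ≈ 754 N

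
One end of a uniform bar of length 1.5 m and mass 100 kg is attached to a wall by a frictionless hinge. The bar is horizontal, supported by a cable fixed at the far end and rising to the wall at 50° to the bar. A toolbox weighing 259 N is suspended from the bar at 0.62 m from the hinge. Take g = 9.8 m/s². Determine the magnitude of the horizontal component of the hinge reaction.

Take torques about the hinge: T sin 50° · 1.5 = 100×9.8×0.75 + 259×0.62 = 895.58 N·m.
So T = 895.58 / (0.7660 × 1.5) = 779.4 N.
ΣF_x = 0: H_x = T cos 50° = 500.99 N.

H_x ≈ 501 N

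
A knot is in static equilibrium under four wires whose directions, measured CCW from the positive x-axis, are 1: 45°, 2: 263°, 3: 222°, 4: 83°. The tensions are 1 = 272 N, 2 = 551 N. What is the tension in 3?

Resolve: ΣF_x = 272 cos 45° + 551 cos 263° + T_3 cos 222° + T_4 cos 83° = 0.
        ΣF_y = 272 sin 45° + 551 sin 263° + T_3 sin 222° + T_4 sin 83° = 0.
The known terms sum to (125.2, -354.6) N, so -0.7431 T_3 + 0.1219 T_4 = -125.2 and -0.6691 T_3 + 0.9925 T_4 = 354.6.
Solving simultaneously: T_3 = 255.3 N, T_4 = 529.3 N.

T_3 ≈ 255 N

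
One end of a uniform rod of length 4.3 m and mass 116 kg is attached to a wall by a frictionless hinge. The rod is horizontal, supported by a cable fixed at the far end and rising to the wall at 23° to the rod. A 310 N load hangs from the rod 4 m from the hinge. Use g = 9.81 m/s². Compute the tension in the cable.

T ≈ 2190 N

Take torques about the hinge: T sin 23° · 4.3 = 116×9.81×2.15 + 310×4 = 3686.6 N·m.
So T = 3686.6 / (0.3907 × 4.3) = 2194.2 N.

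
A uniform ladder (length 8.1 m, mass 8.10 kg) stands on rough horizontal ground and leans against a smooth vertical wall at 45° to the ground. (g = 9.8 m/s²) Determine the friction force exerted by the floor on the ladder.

f ≈ 39.7 N

Torques about the foot: N_wall · 8.1 sin 45° = 8.10×9.8×4.05 cos 45° → N_wall = 39.69 N.
ΣF_x = 0: f_floor = N_wall = 39.69 N.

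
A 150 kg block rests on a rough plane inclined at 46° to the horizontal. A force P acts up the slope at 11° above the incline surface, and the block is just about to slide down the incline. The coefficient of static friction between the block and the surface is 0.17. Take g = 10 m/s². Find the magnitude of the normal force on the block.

N ≈ 861 N

On the verge of sliding down the incline, friction equals μN and acts up the slope.
Perpendicular: N + P sin 11° = W cos 46° = 1042 N.
Along incline: P cos 11° + μN = W sin 46° with W sin 46° = 1079 N.
Solving the pair for P and N: P = 950.1 N, N = 860.7 N (and f = μN = 146.3 N).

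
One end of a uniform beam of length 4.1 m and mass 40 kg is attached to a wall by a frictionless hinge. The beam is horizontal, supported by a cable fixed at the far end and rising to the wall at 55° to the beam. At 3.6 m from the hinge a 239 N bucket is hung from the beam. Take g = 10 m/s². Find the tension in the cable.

Take torques about the hinge: T sin 55° · 4.1 = 40×10×2.05 + 239×3.6 = 1680.4 N·m.
So T = 1680.4 / (0.8192 × 4.1) = 500.34 N.

T ≈ 500 N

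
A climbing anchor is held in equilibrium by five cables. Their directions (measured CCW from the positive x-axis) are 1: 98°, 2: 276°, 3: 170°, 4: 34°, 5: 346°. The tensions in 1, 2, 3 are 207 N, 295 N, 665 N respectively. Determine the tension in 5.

Resolve: ΣF_x = 207 cos 98° + 295 cos 276° + 665 cos 170° + T_4 cos 34° + T_5 cos 346° = 0.
        ΣF_y = 207 sin 98° + 295 sin 276° + 665 sin 170° + T_4 sin 34° + T_5 sin 346° = 0.
The known terms sum to (-652.9, 27.08) N, so 0.8290 T_4 + 0.9703 T_5 = 652.9 and 0.5592 T_4 − 0.2419 T_5 = -27.08.
Solving simultaneously: T_4 = 177.2 N, T_5 = 521.5 N.

T_5 ≈ 521 N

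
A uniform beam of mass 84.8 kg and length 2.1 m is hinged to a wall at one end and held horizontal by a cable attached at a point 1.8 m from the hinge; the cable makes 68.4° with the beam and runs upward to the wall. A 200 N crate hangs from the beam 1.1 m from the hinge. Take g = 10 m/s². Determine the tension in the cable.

T ≈ 663 N

Take torques about the hinge: T sin 68.4° · 1.8 = 84.8×10×1.05 + 200×1.1 = 1110.4 N·m.
So T = 1110.4 / (0.9298 × 1.8) = 663.48 N.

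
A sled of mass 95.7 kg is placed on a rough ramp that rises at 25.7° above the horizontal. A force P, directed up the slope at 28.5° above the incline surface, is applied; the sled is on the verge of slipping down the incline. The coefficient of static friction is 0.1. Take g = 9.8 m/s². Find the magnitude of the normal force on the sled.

On the verge of sliding down the incline, friction equals μN and acts up the slope.
Perpendicular: N + P sin 28.5° = W cos 25.7° = 845.1 N.
Along incline: P cos 28.5° + μN = W sin 25.7° with W sin 25.7° = 406.7 N.
Solving the pair for P and N: P = 387.7 N, N = 660.1 N (and f = μN = 66.01 N).

N ≈ 660 N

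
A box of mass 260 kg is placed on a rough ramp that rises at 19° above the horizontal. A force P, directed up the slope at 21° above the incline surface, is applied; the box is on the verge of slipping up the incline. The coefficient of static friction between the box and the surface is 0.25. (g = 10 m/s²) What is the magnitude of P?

P ≈ 1430 N

On the verge of sliding up the incline, friction equals μN and acts down the slope.
Perpendicular: N + P sin 21° = W cos 19° = 2458 N.
Along incline: P cos 21° = W sin 19° + μN  with W sin 19° = 846.5 N.
Solving the pair for P and N: P = 1428 N, N = 1947 N (and f = μN = 486.7 N).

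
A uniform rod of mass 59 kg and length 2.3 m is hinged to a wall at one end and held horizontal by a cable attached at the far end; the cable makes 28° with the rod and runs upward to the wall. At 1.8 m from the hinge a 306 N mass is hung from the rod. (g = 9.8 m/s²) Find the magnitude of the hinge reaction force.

Take torques about the hinge: T sin 28° · 2.3 = 59×9.8×1.15 + 306×1.8 = 1215.7 N·m.
So T = 1215.7 / (0.4695 × 2.3) = 1125.9 N.
ΣF_x = 0: H_x = T cos 28° = 994.11 N.
ΣF_y = 0: H_y = (59×9.8 + 306) − T sin 28° = 884.2 − 528.58 = 355.62 N.
|H| = √(H_x² + H_y²) = √((994.11)² + (355.62)²) = 1055.8 N.

|H| ≈ 1060 N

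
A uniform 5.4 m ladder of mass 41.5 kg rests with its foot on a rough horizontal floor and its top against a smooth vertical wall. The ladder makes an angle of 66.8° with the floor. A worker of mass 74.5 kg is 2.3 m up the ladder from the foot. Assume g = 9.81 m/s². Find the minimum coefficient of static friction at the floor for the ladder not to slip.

μ_min ≈ 0.194

ΣF_y = 0: N_floor = 41.5×9.81 + 74.5×9.81 = 1138 N.
Torques about the foot: N_wall · 5.4 sin 66.8° = 41.5×9.81×2.7 cos 66.8° + 74.5×9.81×2.3 cos 66.8° → N_wall = 220.66 N.
ΣF_x = 0: f_floor = N_wall = 220.66 N.
μ_min = f_floor / N_floor = 220.66 / 1138 = 0.1939.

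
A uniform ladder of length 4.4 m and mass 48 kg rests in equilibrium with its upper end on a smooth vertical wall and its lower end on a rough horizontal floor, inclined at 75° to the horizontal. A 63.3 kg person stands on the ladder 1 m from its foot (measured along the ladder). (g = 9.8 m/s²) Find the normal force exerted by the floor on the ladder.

ΣF_y = 0: N_floor = 48×9.8 + 63.3×9.8 = 1090.7 N.

N_floor ≈ 1090 N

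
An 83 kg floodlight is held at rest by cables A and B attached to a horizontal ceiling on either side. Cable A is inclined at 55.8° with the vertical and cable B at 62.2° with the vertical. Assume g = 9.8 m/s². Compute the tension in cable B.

Angles from the horizontal: cable A is 90° − 55.8° = 34.2°, cable B is 90° − 62.2° = 27.8°.
Weight W = 83 × 9.8 = 813.4 N acts straight down.
Horizontal: T_A cos 34.2° = T_B cos 27.8°  →  T_A = 1.07 T_B.
Vertical: T_A sin 34.2° + T_B sin 27.8° = 813.4.
Substituting the horizontal relation into the vertical equation gives 1.068 T_B = 813.4, so T_B = 761.9 N.

T_B ≈ 762 N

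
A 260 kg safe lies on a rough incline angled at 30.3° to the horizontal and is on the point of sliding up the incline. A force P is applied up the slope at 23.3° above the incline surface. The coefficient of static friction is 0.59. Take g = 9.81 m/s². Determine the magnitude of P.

On the verge of sliding up the incline, friction equals μN and acts down the slope.
Perpendicular: N + P sin 23.3° = W cos 30.3° = 2202 N.
Along incline: P cos 23.3° = W sin 30.3° + μN  with W sin 30.3° = 1287 N.
Solving the pair for P and N: P = 2245 N, N = 1314 N (and f = μN = 775.3 N).

P ≈ 2250 N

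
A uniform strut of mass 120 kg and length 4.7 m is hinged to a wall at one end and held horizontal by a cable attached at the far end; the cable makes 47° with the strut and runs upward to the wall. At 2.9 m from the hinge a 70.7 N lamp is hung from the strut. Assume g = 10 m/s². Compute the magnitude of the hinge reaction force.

Take torques about the hinge: T sin 47° · 4.7 = 120×10×2.35 + 70.7×2.9 = 3025 N·m.
So T = 3025 / (0.7314 × 4.7) = 880.04 N.
ΣF_x = 0: H_x = T cos 47° = 600.19 N.
ΣF_y = 0: H_y = (120×10 + 70.7) − T sin 47° = 1270.7 − 643.62 = 627.08 N.
|H| = √(H_x² + H_y²) = √((600.19)² + (627.08)²) = 868.02 N.

|H| ≈ 868 N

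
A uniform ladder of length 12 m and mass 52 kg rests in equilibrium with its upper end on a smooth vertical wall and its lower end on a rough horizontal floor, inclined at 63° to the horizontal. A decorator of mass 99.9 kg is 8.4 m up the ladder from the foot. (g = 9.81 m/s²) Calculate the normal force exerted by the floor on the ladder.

ΣF_y = 0: N_floor = 52×9.81 + 99.9×9.81 = 1490.1 N.

N_floor ≈ 1490 N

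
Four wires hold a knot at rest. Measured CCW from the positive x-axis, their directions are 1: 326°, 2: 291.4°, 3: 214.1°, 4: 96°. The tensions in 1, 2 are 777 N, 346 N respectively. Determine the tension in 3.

Resolve: ΣF_x = 777 cos 326° + 346 cos 291.4° + T_3 cos 214.1° + T_4 cos 96° = 0.
        ΣF_y = 777 sin 326° + 346 sin 291.4° + T_3 sin 214.1° + T_4 sin 96° = 0.
The known terms sum to (770.4, -756.6) N, so -0.8281 T_3 − 0.1045 T_4 = -770.4 and -0.5606 T_3 + 0.9945 T_4 = 756.6.
Solving simultaneously: T_3 = 778.9 N, T_4 = 1200 N.

T_3 ≈ 779 N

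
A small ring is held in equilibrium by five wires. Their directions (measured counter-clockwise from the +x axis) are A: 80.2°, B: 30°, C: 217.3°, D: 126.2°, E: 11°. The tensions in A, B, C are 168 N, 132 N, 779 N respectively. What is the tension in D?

Resolve: ΣF_x = 168 cos 80.2° + 132 cos 30° + 779 cos 217.3° + T_D cos 126.2° + T_E cos 11° = 0.
        ΣF_y = 168 sin 80.2° + 132 sin 30° + 779 sin 217.3° + T_D sin 126.2° + T_E sin 11° = 0.
The known terms sum to (-476.8, -240.5) N, so -0.5906 T_D + 0.9816 T_E = 476.8 and 0.8070 T_D + 0.1908 T_E = 240.5.
Solving simultaneously: T_D = 160.4 N, T_E = 582.2 N.

T_D ≈ 160 N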